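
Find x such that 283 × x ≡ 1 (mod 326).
235

gcd(283, 326) = 1, so the inverse exists.
Extended Euclidean algorithm on (326, 283):
326 = 1 × 283 + 43  ⟹  43 = (1)·326 + (-1)·283
283 = 6 × 43 + 25  ⟹  25 = (-6)·326 + (7)·283
43 = 1 × 25 + 18  ⟹  18 = (7)·326 + (-8)·283
25 = 1 × 18 + 7  ⟹  7 = (-13)·326 + (15)·283
18 = 2 × 7 + 4  ⟹  4 = (33)·326 + (-38)·283
7 = 1 × 4 + 3  ⟹  3 = (-46)·326 + (53)·283
4 = 1 × 3 + 1  ⟹  1 = (79)·326 + (-91)·283
So (-91)·283 ≡ 1 (mod 326), i.e. 283^(-1) ≡ -91 ≡ 235 (mod 326).
Check: 283 × 235 = 66505 ≡ 1 (mod 326)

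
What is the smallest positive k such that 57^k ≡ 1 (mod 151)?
50

151 is prime, so ord(57) divides φ(151) = 150.
Divisors of 150: 1, 2, 3, 5, 6, 10, 15, 25, 30, 50, 75, 150.
Repeated squaring: 57^1 ≡ 57, 57^2 ≡ 78, 57^4 ≡ 44, 57^8 ≡ 124, 57^16 ≡ 125, 57^32 ≡ 72, 57^64 ≡ 50, 57^128 ≡ 84 (mod 151).
Test 57^d mod 151 for each divisor d in increasing order:
57^1 ≡ 57
57^2 ≡ 78
57^3 = 57^2·57^1 ≡ 67
57^5 = 57^4·57^1 ≡ 92
57^6 = 57^4·57^2 ≡ 110
57^10 = 57^8·57^2 ≡ 8
57^15 = 57^8·57^4·57^2·57^1 ≡ 132
57^25 = 57^16·57^8·57^1 ≡ 150
57^30 = 57^16·57^8·57^4·57^2 ≡ 59
57^50 = 57^32·57^16·57^2 ≡ 1  ← first divisor giving 1
The order is 50.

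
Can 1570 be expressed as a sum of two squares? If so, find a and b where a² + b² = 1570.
7² + 39² (a=7, b=39)

Factorization: 1570 = 2 × 5 × 157
By Fermat: n is sum of two squares iff every prime p ≡ 3 (mod 4) appears to even power.
All primes ≡ 3 (mod 4) appear to even power.
Search a = 0, 1, 2, … for 1570 - a² a perfect square: first hit at a = 7: 1570 - 49 = 1521 = 39².
1570 = 7² + 39² = 49 + 1521 ✓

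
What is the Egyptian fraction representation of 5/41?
1/9 + 1/93 + 1/11439

Greedy algorithm:
5/41: ceiling(41/5) = 9, use 1/9
4/369: ceiling(369/4) = 93, use 1/93
1/11439: ceiling(11439/1) = 11439, use 1/11439
Result: 5/41 = 1/9 + 1/93 + 1/11439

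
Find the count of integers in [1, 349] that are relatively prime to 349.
348

349 = 349
φ(n) = n × ∏(1 - 1/p) for each prime p dividing n
φ(349) = 349 × (1 - 1/349) = 348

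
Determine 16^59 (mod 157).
153

Repeated squaring. Binary of 59 = 111011.
16^1 ≡ 16 (mod 157); 16^2 ≡ 99 (mod 157); 16^4 ≡ 67 (mod 157); 16^8 ≡ 93 (mod 157); 16^16 ≡ 14 (mod 157); 16^32 ≡ 39 (mod 157)
16^59 = 16^1 × 16^2 × 16^8 × 16^16 × 16^32 ≡ 153 (mod 157)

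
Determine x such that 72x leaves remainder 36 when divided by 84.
x ≡ 4 (mod 7)

gcd(72, 84) = 12, which divides 36, so solutions exist.
Divide through by 12: 6x ≡ 3 (mod 7).
Find 6^(-1) mod 7 by the extended Euclidean algorithm:
7 = 1 × 6 + 1  ⟹  1 = (1)·7 + (-1)·6
So (-1)·6 ≡ 1 (mod 7), i.e. 6^(-1) ≡ -1 ≡ 6 (mod 7).
x ≡ 6 × 3 = 18 ≡ 4 (mod 7).
Check: 72 × 4 = 288 ≡ 36 (mod 84).
x ≡ 4 (mod 7), giving 12 solutions mod 84.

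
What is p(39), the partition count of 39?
31185

p(n) counts ways to write n as a sum of positive integers (order ignored).
Euler's pentagonal recurrence: p(k) = p(k-1) + p(k-2) - p(k-5) - p(k-7) + p(k-12) + p(k-15) - ... (offsets j(3j∓1)/2, signs ++--, p(0)=1, p(<0)=0).
DP table for k = 0..38: p(0)=1, p(1)=1, p(2)=2, p(3)=3, p(4)=5, p(5)=7, p(6)=11, p(7)=15, p(8)=22, p(9)=30, p(10)=42, p(11)=56, p(12)=77, p(13)=101, p(14)=135, p(15)=176, p(16)=231, p(17)=297, p(18)=385, p(19)=490, p(20)=627, p(21)=792, p(22)=1002, p(23)=1255, p(24)=1575, p(25)=1958, p(26)=2436, p(27)=3010, p(28)=3718, p(29)=4565, p(30)=5604, p(31)=6842, p(32)=8349, p(33)=10143, p(34)=12310, p(35)=14883, p(36)=17977, p(37)=21637, p(38)=26015.
Final step: p(39) = p(38) + p(37) - p(34) - p(32) + p(27) + p(24) - p(17) - p(13) + p(4)
= 26015 + 21637 - 12310 - 8349 + 3010 + 1575 - 297 - 101 + 5
= 31185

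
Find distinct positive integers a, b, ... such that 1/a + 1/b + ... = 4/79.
1/20 + 1/1580

Greedy algorithm:
4/79: ceiling(79/4) = 20, use 1/20
1/1580: ceiling(1580/1) = 1580, use 1/1580
Result: 4/79 = 1/20 + 1/1580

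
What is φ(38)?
18

38 = 2 × 19
φ(n) = n × ∏(1 - 1/p) for each prime p dividing n
φ(38) = 38 × (1 - 1/2) × (1 - 1/19) = 18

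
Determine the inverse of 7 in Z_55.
8

gcd(7, 55) = 1, so the inverse exists.
Extended Euclidean algorithm on (55, 7):
55 = 7 × 7 + 6  ⟹  6 = (1)·55 + (-7)·7
7 = 1 × 6 + 1  ⟹  1 = (-1)·55 + (8)·7
So (8)·7 ≡ 1 (mod 55), i.e. 7^(-1) ≡ 8 (mod 55).
Check: 7 × 8 = 56 ≡ 1 (mod 55)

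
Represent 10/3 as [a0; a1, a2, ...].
[3; 3]

Euclidean algorithm steps:
10 = 3 × 3 + 1
3 = 3 × 1 + 0
Continued fraction: [3; 3]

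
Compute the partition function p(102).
241265379

p(n) counts ways to write n as a sum of positive integers (order ignored).
Euler's pentagonal recurrence: p(k) = p(k-1) + p(k-2) - p(k-5) - p(k-7) + p(k-12) + p(k-15) - ... (offsets j(3j∓1)/2, signs ++--, p(0)=1, p(<0)=0).
DP table for k = 0..101: p(0)=1, p(1)=1, p(2)=2, p(3)=3, p(4)=5, p(5)=7, p(6)=11, p(7)=15, p(8)=22, p(9)=30, p(10)=42, p(11)=56, p(12)=77, p(13)=101, p(14)=135, p(15)=176, p(16)=231, p(17)=297, p(18)=385, p(19)=490, p(20)=627, p(21)=792, p(22)=1002, p(23)=1255, p(24)=1575, p(25)=1958, p(26)=2436, p(27)=3010, p(28)=3718, p(29)=4565, p(30)=5604, p(31)=6842, p(32)=8349, p(33)=10143, p(34)=12310, p(35)=14883, p(36)=17977, p(37)=21637, p(38)=26015, p(39)=31185, p(40)=37338, p(41)=44583, p(42)=53174, p(43)=63261, p(44)=75175, p(45)=89134, p(46)=105558, p(47)=124754, p(48)=147273, p(49)=173525, p(50)=204226, p(51)=239943, p(52)=281589, p(53)=329931, p(54)=386155, p(55)=451276, p(56)=526823, p(57)=614154, p(58)=715220, p(59)=831820, p(60)=966467, p(61)=1121505, p(62)=1300156, p(63)=1505499, p(64)=1741630, p(65)=2012558, p(66)=2323520, p(67)=2679689, p(68)=3087735, p(69)=3554345, p(70)=4087968, p(71)=4697205, p(72)=5392783, p(73)=6185689, p(74)=7089500, p(75)=8118264, p(76)=9289091, p(77)=10619863, p(78)=12132164, p(79)=13848650, p(80)=15796476, p(81)=18004327, p(82)=20506255, p(83)=23338469, p(84)=26543660, p(85)=30167357, p(86)=34262962, p(87)=38887673, p(88)=44108109, p(89)=49995925, p(90)=56634173, p(91)=64112359, p(92)=72533807, p(93)=82010177, p(94)=92669720, p(95)=104651419, p(96)=118114304, p(97)=133230930, p(98)=150198136, p(99)=169229875, p(100)=190569292, p(101)=214481126.
Final step: p(102) = p(101) + p(100) - p(97) - p(95) + p(90) + p(87) - p(80) - p(76) + p(67) + p(62) - p(51) - p(45) + p(32) + p(25) - p(10) - p(2)
= 214481126 + 190569292 - 133230930 - 104651419 + 56634173 + 38887673 - 15796476 - 9289091 + 2679689 + 1300156 - 239943 - 89134 + 8349 + 1958 - 42 - 2
= 241265379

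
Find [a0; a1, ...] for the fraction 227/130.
[1; 1, 2, 1, 15, 2]

Euclidean algorithm steps:
227 = 1 × 130 + 97
130 = 1 × 97 + 33
97 = 2 × 33 + 31
33 = 1 × 31 + 2
31 = 15 × 2 + 1
2 = 2 × 1 + 0
Continued fraction: [1; 1, 2, 1, 15, 2]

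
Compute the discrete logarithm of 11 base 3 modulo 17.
7

Baby-step giant-step with step n = ⌈√17⌉ = 5.
Baby steps 3^j mod 17 (j:value) for j=0..4: 0:1, 1:3, 2:9, 3:10, 4:13.
Giant-step multiplier: 3^(-5) ≡ 3^(16-5) = 3^11 ≡ 7 (mod 17).
Giant steps γ_i = 11·7^i mod 17: γ_0=11, γ_1=9 (in table at j=2).
x = i·n + j = 1·5 + 2 = 7.
Check: 3^7 ≡ 11 (mod 17).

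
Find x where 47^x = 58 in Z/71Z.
16

Baby-step giant-step with step n = ⌈√71⌉ = 9.
Baby steps 47^j mod 71 (j:value) for j=0..8: 0:1, 1:47, 2:8, 3:21, 4:64, 5:26, 6:15, 7:66, 8:49.
Giant-step multiplier: 47^(-9) ≡ 47^(70-9) = 47^61 ≡ 55 (mod 71).
Giant steps γ_i = 58·55^i mod 71: γ_0=58, γ_1=66 (in table at j=7).
x = i·n + j = 1·9 + 7 = 16.
Check: 47^16 ≡ 58 (mod 71).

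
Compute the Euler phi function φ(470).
184

470 = 2 × 5 × 47
φ(n) = n × ∏(1 - 1/p) for each prime p dividing n
φ(470) = 470 × (1 - 1/2) × (1 - 1/5) × (1 - 1/47) = 184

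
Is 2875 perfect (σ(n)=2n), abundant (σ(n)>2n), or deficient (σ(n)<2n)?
deficient

Proper divisors of 2875: sum = 1 + 5 + 23 + 25 + 115 + 125 + 575 = 869
Since 869 < 2875, 2875 is deficient.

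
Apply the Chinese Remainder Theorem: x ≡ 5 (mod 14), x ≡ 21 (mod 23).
159

Using Chinese Remainder Theorem:
M = 14 × 23 = 322
M1 = 23, M2 = 14
y1 = 23^(-1) mod 14 = 11
y2 = 14^(-1) mod 23 = 5
x = (5×23×11 + 21×14×5) mod 322 = 159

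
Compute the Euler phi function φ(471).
312

471 = 3 × 157
φ(n) = n × ∏(1 - 1/p) for each prime p dividing n
φ(471) = 471 × (1 - 1/3) × (1 - 1/157) = 312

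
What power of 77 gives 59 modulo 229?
85

Baby-step giant-step with step n = ⌈√229⌉ = 16.
Baby steps 77^j mod 229 (j:value) for j=0..15: 0:1, 1:77, 2:204, 3:136, 4:167, 5:35, 6:176, 7:41, 8:180, 9:120, 10:80, 11:206, 12:61, 13:117, 14:78, 15:52.
Giant-step multiplier: 77^(-16) ≡ 77^(228-16) = 77^212 ≡ 196 (mod 229).
Giant steps γ_i = 59·196^i mod 229: γ_0=59, γ_1=114, γ_2=131, γ_3=28, γ_4=221, γ_5=35 (in table at j=5).
x = i·n + j = 5·16 + 5 = 85.
Check: 77^85 ≡ 59 (mod 229).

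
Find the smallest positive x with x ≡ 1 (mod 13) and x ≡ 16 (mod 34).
118

Using Chinese Remainder Theorem:
M = 13 × 34 = 442
M1 = 34, M2 = 13
y1 = 34^(-1) mod 13 = 5
y2 = 13^(-1) mod 34 = 21
x = (1×34×5 + 16×13×21) mod 442 = 118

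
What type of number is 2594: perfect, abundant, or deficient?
deficient

Proper divisors of 2594: sum = 1 + 2 + 1297 = 1300
Since 1300 < 2594, 2594 is deficient.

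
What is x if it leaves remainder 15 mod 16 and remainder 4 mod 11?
15

Using Chinese Remainder Theorem:
M = 16 × 11 = 176
M1 = 11, M2 = 16
y1 = 11^(-1) mod 16 = 3
y2 = 16^(-1) mod 11 = 9
x = (15×11×3 + 4×16×9) mod 176 = 15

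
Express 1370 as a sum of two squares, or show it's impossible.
1² + 37² (a=1, b=37)

Factorization: 1370 = 2 × 5 × 137
By Fermat: n is sum of two squares iff every prime p ≡ 3 (mod 4) appears to even power.
All primes ≡ 3 (mod 4) appear to even power.
Search a = 0, 1, 2, … for 1370 - a² a perfect square: first hit at a = 1: 1370 - 1 = 1369 = 37².
1370 = 1² + 37² = 1 + 1369 ✓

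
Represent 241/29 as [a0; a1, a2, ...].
[8; 3, 4, 2]

Euclidean algorithm steps:
241 = 8 × 29 + 9
29 = 3 × 9 + 2
9 = 4 × 2 + 1
2 = 2 × 1 + 0
Continued fraction: [8; 3, 4, 2]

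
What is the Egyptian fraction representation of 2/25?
1/13 + 1/325

Greedy algorithm:
2/25: ceiling(25/2) = 13, use 1/13
1/325: ceiling(325/1) = 325, use 1/325
Result: 2/25 = 1/13 + 1/325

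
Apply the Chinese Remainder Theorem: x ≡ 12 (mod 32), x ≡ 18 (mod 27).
396

Using Chinese Remainder Theorem:
M = 32 × 27 = 864
M1 = 27, M2 = 32
y1 = 27^(-1) mod 32 = 19
y2 = 32^(-1) mod 27 = 11
x = (12×27×19 + 18×32×11) mod 864 = 396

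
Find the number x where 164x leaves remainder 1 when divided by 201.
38

gcd(164, 201) = 1, so the inverse exists.
Extended Euclidean algorithm on (201, 164):
201 = 1 × 164 + 37  ⟹  37 = (1)·201 + (-1)·164
164 = 4 × 37 + 16  ⟹  16 = (-4)·201 + (5)·164
37 = 2 × 16 + 5  ⟹  5 = (9)·201 + (-11)·164
16 = 3 × 5 + 1  ⟹  1 = (-31)·201 + (38)·164
So (38)·164 ≡ 1 (mod 201), i.e. 164^(-1) ≡ 38 (mod 201).
Check: 164 × 38 = 6232 ≡ 1 (mod 201)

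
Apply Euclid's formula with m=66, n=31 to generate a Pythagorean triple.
(3395, 4092, 5317)

Euclid's formula: a = m² - n², b = 2mn, c = m² + n²
m = 66, n = 31
a = 66² - 31² = 4356 - 961 = 3395
b = 2 × 66 × 31 = 4092
c = 66² + 31² = 4356 + 961 = 5317
Verification: 3395² + 4092² = 11526025 + 16744464 = 28270489 = 5317² ✓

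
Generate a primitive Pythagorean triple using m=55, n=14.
(2829, 1540, 3221)

Euclid's formula: a = m² - n², b = 2mn, c = m² + n²
m = 55, n = 14
a = 55² - 14² = 3025 - 196 = 2829
b = 2 × 55 × 14 = 1540
c = 55² + 14² = 3025 + 196 = 3221
Verification: 2829² + 1540² = 8003241 + 2371600 = 10374841 = 3221² ✓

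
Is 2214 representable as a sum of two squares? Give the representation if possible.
Not possible

Factorization: 2214 = 2 × 3^3 × 41
By Fermat: n is sum of two squares iff every prime p ≡ 3 (mod 4) appears to even power.
Prime(s) ≡ 3 (mod 4) with odd exponent: [(3, 3)]
Therefore 2214 cannot be expressed as a² + b².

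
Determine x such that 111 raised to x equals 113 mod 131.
110

Baby-step giant-step with step n = ⌈√131⌉ = 12.
Baby steps 111^j mod 131 (j:value) for j=0..11: 0:1, 1:111, 2:7, 3:122, 4:49, 5:68, 6:81, 7:83, 8:43, 9:57, 10:39, 11:6.
Giant-step multiplier: 111^(-12) ≡ 111^(130-12) = 111^118 ≡ 12 (mod 131).
Giant steps γ_i = 113·12^i mod 131: γ_0=113, γ_1=46, γ_2=28, γ_3=74, γ_4=102, γ_5=45, γ_6=16, γ_7=61, γ_8=77, γ_9=7 (in table at j=2).
x = i·n + j = 9·12 + 2 = 110.
Check: 111^110 ≡ 113 (mod 131).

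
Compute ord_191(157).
190

191 is prime, so ord(157) divides φ(191) = 190.
Divisors of 190: 1, 2, 5, 10, 19, 38, 95, 190.
Repeated squaring: 157^1 ≡ 157, 157^2 ≡ 10, 157^4 ≡ 100, 157^8 ≡ 68, 157^16 ≡ 40, 157^32 ≡ 72, 157^64 ≡ 27, 157^128 ≡ 156 (mod 191).
Test 157^d mod 191 for each divisor d in increasing order:
157^1 ≡ 157
157^2 ≡ 10
157^5 = 157^4·157^1 ≡ 38
157^10 = 157^8·157^2 ≡ 107
157^19 = 157^16·157^2·157^1 ≡ 152
157^38 = 157^32·157^4·157^2 ≡ 184
157^95 = 157^64·157^16·157^8·157^4·157^2·157^1 ≡ 190
157^190 = 157^128·157^32·157^16·157^8·157^4·157^2 ≡ 1  ← first divisor giving 1
The order is 190.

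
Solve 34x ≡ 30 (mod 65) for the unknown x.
x ≡ 20 (mod 65)

gcd(34, 65) = 1, which divides 30, so solutions exist.
Find 34^(-1) mod 65 by the extended Euclidean algorithm:
65 = 1 × 34 + 31  ⟹  31 = (1)·65 + (-1)·34
34 = 1 × 31 + 3  ⟹  3 = (-1)·65 + (2)·34
31 = 10 × 3 + 1  ⟹  1 = (11)·65 + (-21)·34
So (-21)·34 ≡ 1 (mod 65), i.e. 34^(-1) ≡ -21 ≡ 44 (mod 65).
x ≡ 44 × 30 = 1320 ≡ 20 (mod 65).
Check: 34 × 20 = 680 ≡ 30 (mod 65).
Unique solution: x ≡ 20 (mod 65)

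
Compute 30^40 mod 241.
1

Repeated squaring. Binary of 40 = 101000.
30^1 ≡ 30 (mod 241); 30^2 ≡ 177 (mod 241); 30^4 ≡ 240 (mod 241); 30^8 ≡ 1 (mod 241); 30^16 ≡ 1 (mod 241); 30^32 ≡ 1 (mod 241)
30^40 = 30^8 × 30^32 ≡ 1 (mod 241)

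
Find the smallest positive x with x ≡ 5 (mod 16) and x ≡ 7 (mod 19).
197

Using Chinese Remainder Theorem:
M = 16 × 19 = 304
M1 = 19, M2 = 16
y1 = 19^(-1) mod 16 = 11
y2 = 16^(-1) mod 19 = 6
x = (5×19×11 + 7×16×6) mod 304 = 197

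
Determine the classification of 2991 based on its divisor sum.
deficient

Proper divisors of 2991: sum = 1 + 3 + 997 = 1001
Since 1001 < 2991, 2991 is deficient.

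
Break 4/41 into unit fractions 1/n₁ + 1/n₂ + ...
1/11 + 1/151 + 1/34051 + 1/2318907151

Greedy algorithm:
4/41: ceiling(41/4) = 11, use 1/11
3/451: ceiling(451/3) = 151, use 1/151
2/68101: ceiling(68101/2) = 34051, use 1/34051
1/2318907151: ceiling(2318907151/1) = 2318907151, use 1/2318907151
Result: 4/41 = 1/11 + 1/151 + 1/34051 + 1/2318907151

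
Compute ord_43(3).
42

43 is prime, so ord(3) divides φ(43) = 42.
Divisors of 42: 1, 2, 3, 6, 7, 14, 21, 42.
Repeated squaring: 3^1 ≡ 3, 3^2 ≡ 9, 3^4 ≡ 38, 3^8 ≡ 25, 3^16 ≡ 23, 3^32 ≡ 13 (mod 43).
Test 3^d mod 43 for each divisor d in increasing order:
3^1 ≡ 3
3^2 ≡ 9
3^3 = 3^2·3^1 ≡ 27
3^6 = 3^4·3^2 ≡ 41
3^7 = 3^4·3^2·3^1 ≡ 37
3^14 = 3^8·3^4·3^2 ≡ 36
3^21 = 3^16·3^4·3^1 ≡ 42
3^42 = 3^32·3^8·3^2 ≡ 1  ← first divisor giving 1
The order is 42.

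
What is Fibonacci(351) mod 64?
34

Matrix identity: Q^n = [[F_(n+1), F_n], [F_n, F_(n-1)]] with Q = [[1,1],[1,0]].
n = 351 = 101011111₂. Square-and-multiply, entries mod 64:
Q^1 = [[1,1],[1,0]]
Q^2 = (Q^1)² = [[2,1],[1,1]]
Q^5 = (Q^2)²·Q = [[8,5],[5,3]]
Q^10 = (Q^5)² = [[25,55],[55,34]]
Q^21 = (Q^10)²·Q = [[47,2],[2,45]]
Q^43 = (Q^21)²·Q = [[29,37],[37,56]]
Q^87 = (Q^43)²·Q = [[43,34],[34,9]]
Q^175 = (Q^87)²·Q = [[37,61],[61,40]]
Q^351 = (Q^175)²·Q = [[59,34],[34,25]]
F_351 mod 64 = Q^351[0][1] = 34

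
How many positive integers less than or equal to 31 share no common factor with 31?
30

31 = 31
φ(n) = n × ∏(1 - 1/p) for each prime p dividing n
φ(31) = 31 × (1 - 1/31) = 30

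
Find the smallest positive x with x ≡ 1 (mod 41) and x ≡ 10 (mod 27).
739

Using Chinese Remainder Theorem:
M = 41 × 27 = 1107
M1 = 27, M2 = 41
y1 = 27^(-1) mod 41 = 38
y2 = 41^(-1) mod 27 = 2
x = (1×27×38 + 10×41×2) mod 1107 = 739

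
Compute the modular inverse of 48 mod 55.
47

gcd(48, 55) = 1, so the inverse exists.
Extended Euclidean algorithm on (55, 48):
55 = 1 × 48 + 7  ⟹  7 = (1)·55 + (-1)·48
48 = 6 × 7 + 6  ⟹  6 = (-6)·55 + (7)·48
7 = 1 × 6 + 1  ⟹  1 = (7)·55 + (-8)·48
So (-8)·48 ≡ 1 (mod 55), i.e. 48^(-1) ≡ -8 ≡ 47 (mod 55).
Check: 48 × 47 = 2256 ≡ 1 (mod 55)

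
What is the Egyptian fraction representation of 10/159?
1/16 + 1/2544

Greedy algorithm:
10/159: ceiling(159/10) = 16, use 1/16
1/2544: ceiling(2544/1) = 2544, use 1/2544
Result: 10/159 = 1/16 + 1/2544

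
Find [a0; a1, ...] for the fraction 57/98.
[0; 1, 1, 2, 1, 1, 3, 2]

Euclidean algorithm steps:
57 = 0 × 98 + 57
98 = 1 × 57 + 41
57 = 1 × 41 + 16
41 = 2 × 16 + 9
16 = 1 × 9 + 7
9 = 1 × 7 + 2
7 = 3 × 2 + 1
2 = 2 × 1 + 0
Continued fraction: [0; 1, 1, 2, 1, 1, 3, 2]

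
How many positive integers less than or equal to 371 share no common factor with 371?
312

371 = 7 × 53
φ(n) = n × ∏(1 - 1/p) for each prime p dividing n
φ(371) = 371 × (1 - 1/7) × (1 - 1/53) = 312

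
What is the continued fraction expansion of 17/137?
[0; 8, 17]

Euclidean algorithm steps:
17 = 0 × 137 + 17
137 = 8 × 17 + 1
17 = 17 × 1 + 0
Continued fraction: [0; 8, 17]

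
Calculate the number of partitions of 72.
5392783

p(n) counts ways to write n as a sum of positive integers (order ignored).
Euler's pentagonal recurrence: p(k) = p(k-1) + p(k-2) - p(k-5) - p(k-7) + p(k-12) + p(k-15) - ... (offsets j(3j∓1)/2, signs ++--, p(0)=1, p(<0)=0).
DP table for k = 0..71: p(0)=1, p(1)=1, p(2)=2, p(3)=3, p(4)=5, p(5)=7, p(6)=11, p(7)=15, p(8)=22, p(9)=30, p(10)=42, p(11)=56, p(12)=77, p(13)=101, p(14)=135, p(15)=176, p(16)=231, p(17)=297, p(18)=385, p(19)=490, p(20)=627, p(21)=792, p(22)=1002, p(23)=1255, p(24)=1575, p(25)=1958, p(26)=2436, p(27)=3010, p(28)=3718, p(29)=4565, p(30)=5604, p(31)=6842, p(32)=8349, p(33)=10143, p(34)=12310, p(35)=14883, p(36)=17977, p(37)=21637, p(38)=26015, p(39)=31185, p(40)=37338, p(41)=44583, p(42)=53174, p(43)=63261, p(44)=75175, p(45)=89134, p(46)=105558, p(47)=124754, p(48)=147273, p(49)=173525, p(50)=204226, p(51)=239943, p(52)=281589, p(53)=329931, p(54)=386155, p(55)=451276, p(56)=526823, p(57)=614154, p(58)=715220, p(59)=831820, p(60)=966467, p(61)=1121505, p(62)=1300156, p(63)=1505499, p(64)=1741630, p(65)=2012558, p(66)=2323520, p(67)=2679689, p(68)=3087735, p(69)=3554345, p(70)=4087968, p(71)=4697205.
Final step: p(72) = p(71) + p(70) - p(67) - p(65) + p(60) + p(57) - p(50) - p(46) + p(37) + p(32) - p(21) - p(15) + p(2)
= 4697205 + 4087968 - 2679689 - 2012558 + 966467 + 614154 - 204226 - 105558 + 21637 + 8349 - 792 - 176 + 2
= 5392783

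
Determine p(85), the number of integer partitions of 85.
30167357

p(n) counts ways to write n as a sum of positive integers (order ignored).
Euler's pentagonal recurrence: p(k) = p(k-1) + p(k-2) - p(k-5) - p(k-7) + p(k-12) + p(k-15) - ... (offsets j(3j∓1)/2, signs ++--, p(0)=1, p(<0)=0).
DP table for k = 0..84: p(0)=1, p(1)=1, p(2)=2, p(3)=3, p(4)=5, p(5)=7, p(6)=11, p(7)=15, p(8)=22, p(9)=30, p(10)=42, p(11)=56, p(12)=77, p(13)=101, p(14)=135, p(15)=176, p(16)=231, p(17)=297, p(18)=385, p(19)=490, p(20)=627, p(21)=792, p(22)=1002, p(23)=1255, p(24)=1575, p(25)=1958, p(26)=2436, p(27)=3010, p(28)=3718, p(29)=4565, p(30)=5604, p(31)=6842, p(32)=8349, p(33)=10143, p(34)=12310, p(35)=14883, p(36)=17977, p(37)=21637, p(38)=26015, p(39)=31185, p(40)=37338, p(41)=44583, p(42)=53174, p(43)=63261, p(44)=75175, p(45)=89134, p(46)=105558, p(47)=124754, p(48)=147273, p(49)=173525, p(50)=204226, p(51)=239943, p(52)=281589, p(53)=329931, p(54)=386155, p(55)=451276, p(56)=526823, p(57)=614154, p(58)=715220, p(59)=831820, p(60)=966467, p(61)=1121505, p(62)=1300156, p(63)=1505499, p(64)=1741630, p(65)=2012558, p(66)=2323520, p(67)=2679689, p(68)=3087735, p(69)=3554345, p(70)=4087968, p(71)=4697205, p(72)=5392783, p(73)=6185689, p(74)=7089500, p(75)=8118264, p(76)=9289091, p(77)=10619863, p(78)=12132164, p(79)=13848650, p(80)=15796476, p(81)=18004327, p(82)=20506255, p(83)=23338469, p(84)=26543660.
Final step: p(85) = p(84) + p(83) - p(80) - p(78) + p(73) + p(70) - p(63) - p(59) + p(50) + p(45) - p(34) - p(28) + p(15) + p(8)
= 26543660 + 23338469 - 15796476 - 12132164 + 6185689 + 4087968 - 1505499 - 831820 + 204226 + 89134 - 12310 - 3718 + 176 + 22
= 30167357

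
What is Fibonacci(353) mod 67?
35

Matrix identity: Q^n = [[F_(n+1), F_n], [F_n, F_(n-1)]] with Q = [[1,1],[1,0]].
n = 353 = 101100001₂. Square-and-multiply, entries mod 67:
Q^1 = [[1,1],[1,0]]
Q^2 = (Q^1)² = [[2,1],[1,1]]
Q^5 = (Q^2)²·Q = [[8,5],[5,3]]
Q^11 = (Q^5)²·Q = [[10,22],[22,55]]
Q^22 = (Q^11)² = [[48,23],[23,25]]
Q^44 = (Q^22)² = [[19,4],[4,15]]
Q^88 = (Q^44)² = [[42,2],[2,40]]
Q^176 = (Q^88)² = [[26,30],[30,63]]
Q^353 = (Q^176)²·Q = [[25,35],[35,57]]
F_353 mod 67 = Q^353[0][1] = 35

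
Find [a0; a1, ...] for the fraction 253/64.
[3; 1, 20, 3]

Euclidean algorithm steps:
253 = 3 × 64 + 61
64 = 1 × 61 + 3
61 = 20 × 3 + 1
3 = 3 × 1 + 0
Continued fraction: [3; 1, 20, 3]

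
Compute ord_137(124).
136

137 is prime, so ord(124) divides φ(137) = 136.
Divisors of 136: 1, 2, 4, 8, 17, 34, 68, 136.
Repeated squaring: 124^1 ≡ 124, 124^2 ≡ 32, 124^4 ≡ 65, 124^8 ≡ 115, 124^16 ≡ 73, 124^32 ≡ 123, 124^64 ≡ 59, 124^128 ≡ 56 (mod 137).
Test 124^d mod 137 for each divisor d in increasing order:
124^1 ≡ 124
124^2 ≡ 32
124^4 ≡ 65
124^8 ≡ 115
124^17 = 124^16·124^1 ≡ 10
124^34 = 124^32·124^2 ≡ 100
124^68 = 124^64·124^4 ≡ 136
124^136 = 124^128·124^8 ≡ 1  ← first divisor giving 1
The order is 136.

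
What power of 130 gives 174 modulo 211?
19

Baby-step giant-step with step n = ⌈√211⌉ = 15.
Baby steps 130^j mod 211 (j:value) for j=0..14: 0:1, 1:130, 2:20, 3:68, 4:189, 5:94, 6:193, 7:192, 8:62, 9:42, 10:185, 11:207, 12:113, 13:131, 14:150.
Giant-step multiplier: 130^(-15) ≡ 130^(210-15) = 130^195 ≡ 12 (mod 211).
Giant steps γ_i = 174·12^i mod 211: γ_0=174, γ_1=189 (in table at j=4).
x = i·n + j = 1·15 + 4 = 19.
Check: 130^19 ≡ 174 (mod 211).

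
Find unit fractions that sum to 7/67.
1/10 + 1/224 + 1/75040

Greedy algorithm:
7/67: ceiling(67/7) = 10, use 1/10
3/670: ceiling(670/3) = 224, use 1/224
1/75040: ceiling(75040/1) = 75040, use 1/75040
Result: 7/67 = 1/10 + 1/224 + 1/75040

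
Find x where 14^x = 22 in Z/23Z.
11

Baby-step giant-step with step n = ⌈√23⌉ = 5.
Baby steps 14^j mod 23 (j:value) for j=0..4: 0:1, 1:14, 2:12, 3:7, 4:6.
Giant-step multiplier: 14^(-5) ≡ 14^(22-5) = 14^17 ≡ 20 (mod 23).
Giant steps γ_i = 22·20^i mod 23: γ_0=22, γ_1=3, γ_2=14 (in table at j=1).
x = i·n + j = 2·5 + 1 = 11.
Check: 14^11 ≡ 22 (mod 23).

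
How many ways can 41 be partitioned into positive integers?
44583

p(n) counts ways to write n as a sum of positive integers (order ignored).
Euler's pentagonal recurrence: p(k) = p(k-1) + p(k-2) - p(k-5) - p(k-7) + p(k-12) + p(k-15) - ... (offsets j(3j∓1)/2, signs ++--, p(0)=1, p(<0)=0).
DP table for k = 0..40: p(0)=1, p(1)=1, p(2)=2, p(3)=3, p(4)=5, p(5)=7, p(6)=11, p(7)=15, p(8)=22, p(9)=30, p(10)=42, p(11)=56, p(12)=77, p(13)=101, p(14)=135, p(15)=176, p(16)=231, p(17)=297, p(18)=385, p(19)=490, p(20)=627, p(21)=792, p(22)=1002, p(23)=1255, p(24)=1575, p(25)=1958, p(26)=2436, p(27)=3010, p(28)=3718, p(29)=4565, p(30)=5604, p(31)=6842, p(32)=8349, p(33)=10143, p(34)=12310, p(35)=14883, p(36)=17977, p(37)=21637, p(38)=26015, p(39)=31185, p(40)=37338.
Final step: p(41) = p(40) + p(39) - p(36) - p(34) + p(29) + p(26) - p(19) - p(15) + p(6) + p(1)
= 37338 + 31185 - 17977 - 12310 + 4565 + 2436 - 490 - 176 + 11 + 1
= 44583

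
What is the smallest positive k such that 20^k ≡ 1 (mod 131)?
65

131 is prime, so ord(20) divides φ(131) = 130.
Divisors of 130: 1, 2, 5, 10, 13, 26, 65, 130.
Repeated squaring: 20^1 ≡ 20, 20^2 ≡ 7, 20^4 ≡ 49, 20^8 ≡ 43, 20^16 ≡ 15, 20^32 ≡ 94, 20^64 ≡ 59, 20^128 ≡ 75 (mod 131).
Test 20^d mod 131 for each divisor d in increasing order:
20^1 ≡ 20
20^2 ≡ 7
20^5 = 20^4·20^1 ≡ 63
20^10 = 20^8·20^2 ≡ 39
20^13 = 20^8·20^4·20^1 ≡ 89
20^26 = 20^16·20^8·20^2 ≡ 61
20^65 = 20^64·20^1 ≡ 1  ← first divisor giving 1
The order is 65.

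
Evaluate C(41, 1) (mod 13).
2

Using Lucas' theorem:
Write n=41 and k=1 in base 13:
n in base 13: [3, 2]
k in base 13: [0, 1]
C(41,1) mod 13 = ∏ C(n_i, k_i) mod 13
Digit binomials (mod 13): C(3,0) = 1; C(2,1) = 2
Product: 1 × 2 = 2 ≡ 2 (mod 13)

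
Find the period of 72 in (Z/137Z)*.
17

137 is prime, so ord(72) divides φ(137) = 136.
Divisors of 136: 1, 2, 4, 8, 17, 34, 68, 136.
Repeated squaring: 72^1 ≡ 72, 72^2 ≡ 115, 72^4 ≡ 73, 72^8 ≡ 123, 72^16 ≡ 59, 72^32 ≡ 56, 72^64 ≡ 122, 72^128 ≡ 88 (mod 137).
Test 72^d mod 137 for each divisor d in increasing order:
72^1 ≡ 72
72^2 ≡ 115
72^4 ≡ 73
72^8 ≡ 123
72^17 = 72^16·72^1 ≡ 1  ← first divisor giving 1
The order is 17.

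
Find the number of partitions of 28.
3718

p(n) counts ways to write n as a sum of positive integers (order ignored).
Euler's pentagonal recurrence: p(k) = p(k-1) + p(k-2) - p(k-5) - p(k-7) + p(k-12) + p(k-15) - ... (offsets j(3j∓1)/2, signs ++--, p(0)=1, p(<0)=0).
DP table for k = 0..27: p(0)=1, p(1)=1, p(2)=2, p(3)=3, p(4)=5, p(5)=7, p(6)=11, p(7)=15, p(8)=22, p(9)=30, p(10)=42, p(11)=56, p(12)=77, p(13)=101, p(14)=135, p(15)=176, p(16)=231, p(17)=297, p(18)=385, p(19)=490, p(20)=627, p(21)=792, p(22)=1002, p(23)=1255, p(24)=1575, p(25)=1958, p(26)=2436, p(27)=3010.
Final step: p(28) = p(27) + p(26) - p(23) - p(21) + p(16) + p(13) - p(6) - p(2)
= 3010 + 2436 - 1255 - 792 + 231 + 101 - 11 - 2
= 3718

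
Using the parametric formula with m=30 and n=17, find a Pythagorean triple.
(611, 1020, 1189)

Euclid's formula: a = m² - n², b = 2mn, c = m² + n²
m = 30, n = 17
a = 30² - 17² = 900 - 289 = 611
b = 2 × 30 × 17 = 1020
c = 30² + 17² = 900 + 289 = 1189
Verification: 611² + 1020² = 373321 + 1040400 = 1413721 = 1189² ✓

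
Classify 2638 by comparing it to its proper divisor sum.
deficient

Proper divisors of 2638: sum = 1 + 2 + 1319 = 1322
Since 1322 < 2638, 2638 is deficient.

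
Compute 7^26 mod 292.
49

Repeated squaring. Binary of 26 = 11010.
7^1 ≡ 7 (mod 292); 7^2 ≡ 49 (mod 292); 7^4 ≡ 65 (mod 292); 7^8 ≡ 137 (mod 292); 7^16 ≡ 81 (mod 292)
7^26 = 7^2 × 7^8 × 7^16 ≡ 49 (mod 292)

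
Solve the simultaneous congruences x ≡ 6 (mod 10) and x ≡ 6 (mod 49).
6

Using Chinese Remainder Theorem:
M = 10 × 49 = 490
M1 = 49, M2 = 10
y1 = 49^(-1) mod 10 = 9
y2 = 10^(-1) mod 49 = 5
x = (6×49×9 + 6×10×5) mod 490 = 6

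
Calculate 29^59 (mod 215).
134

Repeated squaring. Binary of 59 = 111011.
29^1 ≡ 29 (mod 215); 29^2 ≡ 196 (mod 215); 29^4 ≡ 146 (mod 215); 29^8 ≡ 31 (mod 215); 29^16 ≡ 101 (mod 215); 29^32 ≡ 96 (mod 215)
29^59 = 29^1 × 29^2 × 29^8 × 29^16 × 29^32 ≡ 134 (mod 215)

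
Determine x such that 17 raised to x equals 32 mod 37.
11

Baby-step giant-step with step n = ⌈√37⌉ = 7.
Baby steps 17^j mod 37 (j:value) for j=0..6: 0:1, 1:17, 2:30, 3:29, 4:12, 5:19, 6:27.
Giant-step multiplier: 17^(-7) ≡ 17^(36-7) = 17^29 ≡ 5 (mod 37).
Giant steps γ_i = 32·5^i mod 37: γ_0=32, γ_1=12 (in table at j=4).
x = i·n + j = 1·7 + 4 = 11.
Check: 17^11 ≡ 32 (mod 37).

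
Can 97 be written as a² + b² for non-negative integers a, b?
4² + 9² (a=4, b=9)

Factorization: 97 = 97
By Fermat: n is sum of two squares iff every prime p ≡ 3 (mod 4) appears to even power.
All primes ≡ 3 (mod 4) appear to even power.
Search a = 0, 1, 2, … for 97 - a² a perfect square: first hit at a = 4: 97 - 16 = 81 = 9².
97 = 4² + 9² = 16 + 81 ✓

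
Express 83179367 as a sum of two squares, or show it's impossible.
Not possible

Factorization: 83179367 = 37 × 131^3
By Fermat: n is sum of two squares iff every prime p ≡ 3 (mod 4) appears to even power.
Prime(s) ≡ 3 (mod 4) with odd exponent: [(131, 3)]
Therefore 83179367 cannot be expressed as a² + b².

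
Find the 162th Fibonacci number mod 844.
836

Matrix identity: Q^n = [[F_(n+1), F_n], [F_n, F_(n-1)]] with Q = [[1,1],[1,0]].
n = 162 = 10100010₂. Square-and-multiply, entries mod 844:
Q^1 = [[1,1],[1,0]]
Q^2 = (Q^1)² = [[2,1],[1,1]]
Q^5 = (Q^2)²·Q = [[8,5],[5,3]]
Q^10 = (Q^5)² = [[89,55],[55,34]]
Q^20 = (Q^10)² = [[818,13],[13,805]]
Q^40 = (Q^20)² = [[1,843],[843,2]]
Q^81 = (Q^40)²·Q = [[843,2],[2,841]]
Q^162 = (Q^81)² = [[5,836],[836,13]]
F_162 mod 844 = Q^162[0][1] = 836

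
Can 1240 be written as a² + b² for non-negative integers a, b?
Not possible

Factorization: 1240 = 2^3 × 5 × 31
By Fermat: n is sum of two squares iff every prime p ≡ 3 (mod 4) appears to even power.
Prime(s) ≡ 3 (mod 4) with odd exponent: [(31, 1)]
Therefore 1240 cannot be expressed as a² + b².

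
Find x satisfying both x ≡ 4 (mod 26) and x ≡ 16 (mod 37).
238

Using Chinese Remainder Theorem:
M = 26 × 37 = 962
M1 = 37, M2 = 26
y1 = 37^(-1) mod 26 = 19
y2 = 26^(-1) mod 37 = 10
x = (4×37×19 + 16×26×10) mod 962 = 238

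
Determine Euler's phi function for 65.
48

65 = 5 × 13
φ(n) = n × ∏(1 - 1/p) for each prime p dividing n
φ(65) = 65 × (1 - 1/5) × (1 - 1/13) = 48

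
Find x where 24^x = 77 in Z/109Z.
33

Baby-step giant-step with step n = ⌈√109⌉ = 11.
Baby steps 24^j mod 109 (j:value) for j=0..10: 0:1, 1:24, 2:31, 3:90, 4:89, 5:65, 6:34, 7:53, 8:73, 9:8, 10:83.
Giant-step multiplier: 24^(-11) ≡ 24^(108-11) = 24^97 ≡ 40 (mod 109).
Giant steps γ_i = 77·40^i mod 109: γ_0=77, γ_1=28, γ_2=30, γ_3=1 (in table at j=0).
x = i·n + j = 3·11 + 0 = 33.
Check: 24^33 ≡ 77 (mod 109).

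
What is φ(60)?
16

60 = 2^2 × 3 × 5
φ(n) = n × ∏(1 - 1/p) for each prime p dividing n
φ(60) = 60 × (1 - 1/2) × (1 - 1/3) × (1 - 1/5) = 16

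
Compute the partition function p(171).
301384802048

p(n) counts ways to write n as a sum of positive integers (order ignored).
Euler's pentagonal recurrence: p(k) = p(k-1) + p(k-2) - p(k-5) - p(k-7) + p(k-12) + p(k-15) - ... (offsets j(3j∓1)/2, signs ++--, p(0)=1, p(<0)=0).
DP table for k = 0..170: p(0)=1, p(1)=1, p(2)=2, p(3)=3, p(4)=5, p(5)=7, p(6)=11, p(7)=15, p(8)=22, p(9)=30, p(10)=42, p(11)=56, p(12)=77, p(13)=101, p(14)=135, p(15)=176, p(16)=231, p(17)=297, p(18)=385, p(19)=490, p(20)=627, p(21)=792, p(22)=1002, p(23)=1255, p(24)=1575, p(25)=1958, p(26)=2436, p(27)=3010, p(28)=3718, p(29)=4565, p(30)=5604, p(31)=6842, p(32)=8349, p(33)=10143, p(34)=12310, p(35)=14883, p(36)=17977, p(37)=21637, p(38)=26015, p(39)=31185, p(40)=37338, p(41)=44583, p(42)=53174, p(43)=63261, p(44)=75175, p(45)=89134, p(46)=105558, p(47)=124754, p(48)=147273, p(49)=173525, p(50)=204226, p(51)=239943, p(52)=281589, p(53)=329931, p(54)=386155, p(55)=451276, p(56)=526823, p(57)=614154, p(58)=715220, p(59)=831820, p(60)=966467, p(61)=1121505, p(62)=1300156, p(63)=1505499, p(64)=1741630, p(65)=2012558, p(66)=2323520, p(67)=2679689, p(68)=3087735, p(69)=3554345, p(70)=4087968, p(71)=4697205, p(72)=5392783, p(73)=6185689, p(74)=7089500, p(75)=8118264, p(76)=9289091, p(77)=10619863, p(78)=12132164, p(79)=13848650, p(80)=15796476, p(81)=18004327, p(82)=20506255, p(83)=23338469, p(84)=26543660, p(85)=30167357, p(86)=34262962, p(87)=38887673, p(88)=44108109, p(89)=49995925, p(90)=56634173, p(91)=64112359, p(92)=72533807, p(93)=82010177, p(94)=92669720, p(95)=104651419, p(96)=118114304, p(97)=133230930, p(98)=150198136, p(99)=169229875, p(100)=190569292, p(101)=214481126, p(102)=241265379, p(103)=271248950, p(104)=304801365, p(105)=342325709, p(106)=384276336, p(107)=431149389, p(108)=483502844, p(109)=541946240, p(110)=607163746, p(111)=679903203, p(112)=761002156, p(113)=851376628, p(114)=952050665, p(115)=1064144451, p(116)=1188908248, p(117)=1327710076, p(118)=1482074143, p(119)=1653668665, p(120)=1844349560, p(121)=2056148051, p(122)=2291320912, p(123)=2552338241, p(124)=2841940500, p(125)=3163127352, p(126)=3519222692, p(127)=3913864295, p(128)=4351078600, p(129)=4835271870, p(130)=5371315400, p(131)=5964539504, p(132)=6620830889, p(133)=7346629512, p(134)=8149040695, p(135)=9035836076, p(136)=10015581680, p(137)=11097645016, p(138)=12292341831, p(139)=13610949895, p(140)=15065878135, p(141)=16670689208, p(142)=18440293320, p(143)=20390982757, p(144)=22540654445, p(145)=24908858009, p(146)=27517052599, p(147)=30388671978, p(148)=33549419497, p(149)=37027355200, p(150)=40853235313, p(151)=45060624582, p(152)=49686288421, p(153)=54770336324, p(154)=60356673280, p(155)=66493182097, p(156)=73232243759, p(157)=80630964769, p(158)=88751778802, p(159)=97662728555, p(160)=107438159466, p(161)=118159068427, p(162)=129913904637, p(163)=142798995930, p(164)=156919475295, p(165)=172389800255, p(166)=189334822579, p(167)=207890420102, p(168)=228204732751, p(169)=250438925115, p(170)=274768617130.
Final step: p(171) = p(170) + p(169) - p(166) - p(164) + p(159) + p(156) - p(149) - p(145) + p(136) + p(131) - p(120) - p(114) + p(101) + p(94) - p(79) - p(71) + p(54) + p(45) - p(26) - p(16)
= 274768617130 + 250438925115 - 189334822579 - 156919475295 + 97662728555 + 73232243759 - 37027355200 - 24908858009 + 10015581680 + 5964539504 - 1844349560 - 952050665 + 214481126 + 92669720 - 13848650 - 4697205 + 386155 + 89134 - 2436 - 231
= 301384802048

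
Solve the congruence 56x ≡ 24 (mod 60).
x ≡ 9 (mod 15)

gcd(56, 60) = 4, which divides 24, so solutions exist.
Divide through by 4: 14x ≡ 6 (mod 15).
Find 14^(-1) mod 15 by the extended Euclidean algorithm:
15 = 1 × 14 + 1  ⟹  1 = (1)·15 + (-1)·14
So (-1)·14 ≡ 1 (mod 15), i.e. 14^(-1) ≡ -1 ≡ 14 (mod 15).
x ≡ 14 × 6 = 84 ≡ 9 (mod 15).
Check: 56 × 9 = 504 ≡ 24 (mod 60).
x ≡ 9 (mod 15), giving 4 solutions mod 60.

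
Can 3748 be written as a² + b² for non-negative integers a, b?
38² + 48² (a=38, b=48)

Factorization: 3748 = 2^2 × 937
By Fermat: n is sum of two squares iff every prime p ≡ 3 (mod 4) appears to even power.
All primes ≡ 3 (mod 4) appear to even power.
Search a = 0, 1, 2, … for 3748 - a² a perfect square: first hit at a = 38: 3748 - 1444 = 2304 = 48².
3748 = 38² + 48² = 1444 + 2304 ✓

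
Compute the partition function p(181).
749474411781

p(n) counts ways to write n as a sum of positive integers (order ignored).
Euler's pentagonal recurrence: p(k) = p(k-1) + p(k-2) - p(k-5) - p(k-7) + p(k-12) + p(k-15) - ... (offsets j(3j∓1)/2, signs ++--, p(0)=1, p(<0)=0).
DP table for k = 0..180: p(0)=1, p(1)=1, p(2)=2, p(3)=3, p(4)=5, p(5)=7, p(6)=11, p(7)=15, p(8)=22, p(9)=30, p(10)=42, p(11)=56, p(12)=77, p(13)=101, p(14)=135, p(15)=176, p(16)=231, p(17)=297, p(18)=385, p(19)=490, p(20)=627, p(21)=792, p(22)=1002, p(23)=1255, p(24)=1575, p(25)=1958, p(26)=2436, p(27)=3010, p(28)=3718, p(29)=4565, p(30)=5604, p(31)=6842, p(32)=8349, p(33)=10143, p(34)=12310, p(35)=14883, p(36)=17977, p(37)=21637, p(38)=26015, p(39)=31185, p(40)=37338, p(41)=44583, p(42)=53174, p(43)=63261, p(44)=75175, p(45)=89134, p(46)=105558, p(47)=124754, p(48)=147273, p(49)=173525, p(50)=204226, p(51)=239943, p(52)=281589, p(53)=329931, p(54)=386155, p(55)=451276, p(56)=526823, p(57)=614154, p(58)=715220, p(59)=831820, p(60)=966467, p(61)=1121505, p(62)=1300156, p(63)=1505499, p(64)=1741630, p(65)=2012558, p(66)=2323520, p(67)=2679689, p(68)=3087735, p(69)=3554345, p(70)=4087968, p(71)=4697205, p(72)=5392783, p(73)=6185689, p(74)=7089500, p(75)=8118264, p(76)=9289091, p(77)=10619863, p(78)=12132164, p(79)=13848650, p(80)=15796476, p(81)=18004327, p(82)=20506255, p(83)=23338469, p(84)=26543660, p(85)=30167357, p(86)=34262962, p(87)=38887673, p(88)=44108109, p(89)=49995925, p(90)=56634173, p(91)=64112359, p(92)=72533807, p(93)=82010177, p(94)=92669720, p(95)=104651419, p(96)=118114304, p(97)=133230930, p(98)=150198136, p(99)=169229875, p(100)=190569292, p(101)=214481126, p(102)=241265379, p(103)=271248950, p(104)=304801365, p(105)=342325709, p(106)=384276336, p(107)=431149389, p(108)=483502844, p(109)=541946240, p(110)=607163746, p(111)=679903203, p(112)=761002156, p(113)=851376628, p(114)=952050665, p(115)=1064144451, p(116)=1188908248, p(117)=1327710076, p(118)=1482074143, p(119)=1653668665, p(120)=1844349560, p(121)=2056148051, p(122)=2291320912, p(123)=2552338241, p(124)=2841940500, p(125)=3163127352, p(126)=3519222692, p(127)=3913864295, p(128)=4351078600, p(129)=4835271870, p(130)=5371315400, p(131)=5964539504, p(132)=6620830889, p(133)=7346629512, p(134)=8149040695, p(135)=9035836076, p(136)=10015581680, p(137)=11097645016, p(138)=12292341831, p(139)=13610949895, p(140)=15065878135, p(141)=16670689208, p(142)=18440293320, p(143)=20390982757, p(144)=22540654445, p(145)=24908858009, p(146)=27517052599, p(147)=30388671978, p(148)=33549419497, p(149)=37027355200, p(150)=40853235313, p(151)=45060624582, p(152)=49686288421, p(153)=54770336324, p(154)=60356673280, p(155)=66493182097, p(156)=73232243759, p(157)=80630964769, p(158)=88751778802, p(159)=97662728555, p(160)=107438159466, p(161)=118159068427, p(162)=129913904637, p(163)=142798995930, p(164)=156919475295, p(165)=172389800255, p(166)=189334822579, p(167)=207890420102, p(168)=228204732751, p(169)=250438925115, p(170)=274768617130, p(171)=301384802048, p(172)=330495499613, p(173)=362326859895, p(174)=397125074750, p(175)=435157697830, p(176)=476715857290, p(177)=522115831195, p(178)=571701605655, p(179)=625846753120, p(180)=684957390936.
Final step: p(181) = p(180) + p(179) - p(176) - p(174) + p(169) + p(166) - p(159) - p(155) + p(146) + p(141) - p(130) - p(124) + p(111) + p(104) - p(89) - p(81) + p(64) + p(55) - p(36) - p(26) + p(5)
= 684957390936 + 625846753120 - 476715857290 - 397125074750 + 250438925115 + 189334822579 - 97662728555 - 66493182097 + 27517052599 + 16670689208 - 5371315400 - 2841940500 + 679903203 + 304801365 - 49995925 - 18004327 + 1741630 + 451276 - 17977 - 2436 + 7
= 749474411781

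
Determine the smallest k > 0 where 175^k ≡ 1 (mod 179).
178

179 is prime, so ord(175) divides φ(179) = 178.
Divisors of 178: 1, 2, 89, 178.
Repeated squaring: 175^1 ≡ 175, 175^2 ≡ 16, 175^4 ≡ 77, 175^8 ≡ 22, 175^16 ≡ 126, 175^32 ≡ 124, 175^64 ≡ 161, 175^128 ≡ 145 (mod 179).
Test 175^d mod 179 for each divisor d in increasing order:
175^1 ≡ 175
175^2 ≡ 16
175^89 = 175^64·175^16·175^8·175^1 ≡ 178
175^178 = 175^128·175^32·175^16·175^2 ≡ 1  ← first divisor giving 1
The order is 178.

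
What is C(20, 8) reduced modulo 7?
5

Using Lucas' theorem:
Write n=20 and k=8 in base 7:
n in base 7: [2, 6]
k in base 7: [1, 1]
C(20,8) mod 7 = ∏ C(n_i, k_i) mod 7
Digit binomials (mod 7): C(2,1) = 2; C(6,1) = 6
Product: 2 × 6 = 12 ≡ 5 (mod 7)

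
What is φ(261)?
168

261 = 3^2 × 29
φ(n) = n × ∏(1 - 1/p) for each prime p dividing n
φ(261) = 261 × (1 - 1/3) × (1 - 1/29) = 168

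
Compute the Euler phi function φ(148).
72

148 = 2^2 × 37
φ(n) = n × ∏(1 - 1/p) for each prime p dividing n
φ(148) = 148 × (1 - 1/2) × (1 - 1/37) = 72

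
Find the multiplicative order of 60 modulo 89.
88

89 is prime, so ord(60) divides φ(89) = 88.
Divisors of 88: 1, 2, 4, 8, 11, 22, 44, 88.
Repeated squaring: 60^1 ≡ 60, 60^2 ≡ 40, 60^4 ≡ 87, 60^8 ≡ 4, 60^16 ≡ 16, 60^32 ≡ 78, 60^64 ≡ 32 (mod 89).
Test 60^d mod 89 for each divisor d in increasing order:
60^1 ≡ 60
60^2 ≡ 40
60^4 ≡ 87
60^8 ≡ 4
60^11 = 60^8·60^2·60^1 ≡ 77
60^22 = 60^16·60^4·60^2 ≡ 55
60^44 = 60^32·60^8·60^4 ≡ 88
60^88 = 60^64·60^16·60^8 ≡ 1  ← first divisor giving 1
The order is 88.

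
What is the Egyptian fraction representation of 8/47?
1/6 + 1/282

Greedy algorithm:
8/47: ceiling(47/8) = 6, use 1/6
1/282: ceiling(282/1) = 282, use 1/282
Result: 8/47 = 1/6 + 1/282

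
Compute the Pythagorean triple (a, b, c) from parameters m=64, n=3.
(4087, 384, 4105)

Euclid's formula: a = m² - n², b = 2mn, c = m² + n²
m = 64, n = 3
a = 64² - 3² = 4096 - 9 = 4087
b = 2 × 64 × 3 = 384
c = 64² + 3² = 4096 + 9 = 4105
Verification: 4087² + 384² = 16703569 + 147456 = 16851025 = 4105² ✓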